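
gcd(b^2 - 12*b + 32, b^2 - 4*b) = b - 4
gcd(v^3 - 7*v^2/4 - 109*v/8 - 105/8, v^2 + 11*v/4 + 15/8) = v + 3/2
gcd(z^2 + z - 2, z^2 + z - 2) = z^2 + z - 2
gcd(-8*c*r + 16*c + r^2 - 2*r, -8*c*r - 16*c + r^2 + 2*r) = -8*c + r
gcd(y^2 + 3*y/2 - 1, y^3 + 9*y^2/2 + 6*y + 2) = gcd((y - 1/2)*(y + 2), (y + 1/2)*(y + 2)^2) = y + 2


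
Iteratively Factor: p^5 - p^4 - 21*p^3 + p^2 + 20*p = (p)*(p^4 - p^3 - 21*p^2 + p + 20) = p*(p - 1)*(p^3 - 21*p - 20) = p*(p - 1)*(p + 4)*(p^2 - 4*p - 5) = p*(p - 1)*(p + 1)*(p + 4)*(p - 5)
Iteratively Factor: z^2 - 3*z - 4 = (z + 1)*(z - 4)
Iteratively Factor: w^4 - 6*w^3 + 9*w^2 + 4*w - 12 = (w - 2)*(w^3 - 4*w^2 + w + 6) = (w - 2)^2*(w^2 - 2*w - 3) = (w - 2)^2*(w + 1)*(w - 3)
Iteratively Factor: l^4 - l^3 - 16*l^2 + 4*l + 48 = (l - 4)*(l^3 + 3*l^2 - 4*l - 12) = (l - 4)*(l + 2)*(l^2 + l - 6) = (l - 4)*(l + 2)*(l + 3)*(l - 2)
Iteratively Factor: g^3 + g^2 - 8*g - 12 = (g + 2)*(g^2 - g - 6) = (g + 2)^2*(g - 3)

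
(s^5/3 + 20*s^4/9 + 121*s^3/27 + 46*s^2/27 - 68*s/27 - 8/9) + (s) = s^5/3 + 20*s^4/9 + 121*s^3/27 + 46*s^2/27 - 41*s/27 - 8/9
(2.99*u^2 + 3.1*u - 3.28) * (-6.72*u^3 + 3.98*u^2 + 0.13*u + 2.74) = -20.0928*u^5 - 8.9318*u^4 + 34.7683*u^3 - 4.4588*u^2 + 8.0676*u - 8.9872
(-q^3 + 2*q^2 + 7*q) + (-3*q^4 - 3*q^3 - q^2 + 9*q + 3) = -3*q^4 - 4*q^3 + q^2 + 16*q + 3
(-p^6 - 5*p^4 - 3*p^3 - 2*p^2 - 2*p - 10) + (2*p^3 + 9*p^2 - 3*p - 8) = -p^6 - 5*p^4 - p^3 + 7*p^2 - 5*p - 18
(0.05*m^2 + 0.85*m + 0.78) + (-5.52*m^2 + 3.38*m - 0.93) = -5.47*m^2 + 4.23*m - 0.15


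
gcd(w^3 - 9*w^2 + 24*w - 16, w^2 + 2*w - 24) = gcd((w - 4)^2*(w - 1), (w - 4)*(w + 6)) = w - 4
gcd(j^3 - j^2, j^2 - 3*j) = j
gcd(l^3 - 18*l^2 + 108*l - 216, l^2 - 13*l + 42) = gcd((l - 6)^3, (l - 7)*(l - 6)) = l - 6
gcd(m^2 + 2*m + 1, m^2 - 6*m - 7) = m + 1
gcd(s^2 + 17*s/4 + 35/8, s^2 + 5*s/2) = s + 5/2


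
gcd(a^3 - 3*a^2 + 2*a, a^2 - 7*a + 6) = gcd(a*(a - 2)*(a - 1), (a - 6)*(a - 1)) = a - 1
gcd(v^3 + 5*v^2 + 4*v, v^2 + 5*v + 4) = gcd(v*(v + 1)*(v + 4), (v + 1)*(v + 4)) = v^2 + 5*v + 4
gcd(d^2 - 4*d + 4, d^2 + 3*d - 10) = d - 2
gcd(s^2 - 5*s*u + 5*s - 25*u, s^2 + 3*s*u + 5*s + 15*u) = s + 5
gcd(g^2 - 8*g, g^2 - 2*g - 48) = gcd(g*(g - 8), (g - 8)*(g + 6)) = g - 8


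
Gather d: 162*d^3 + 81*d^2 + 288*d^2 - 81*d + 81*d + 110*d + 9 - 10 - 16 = 162*d^3 + 369*d^2 + 110*d - 17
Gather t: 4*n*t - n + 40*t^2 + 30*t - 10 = -n + 40*t^2 + t*(4*n + 30) - 10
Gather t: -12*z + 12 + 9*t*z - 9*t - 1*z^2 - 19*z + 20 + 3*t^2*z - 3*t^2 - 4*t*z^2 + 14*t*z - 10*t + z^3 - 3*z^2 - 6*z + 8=t^2*(3*z - 3) + t*(-4*z^2 + 23*z - 19) + z^3 - 4*z^2 - 37*z + 40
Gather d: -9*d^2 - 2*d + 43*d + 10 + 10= -9*d^2 + 41*d + 20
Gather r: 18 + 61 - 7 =72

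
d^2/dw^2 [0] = 0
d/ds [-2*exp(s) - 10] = -2*exp(s)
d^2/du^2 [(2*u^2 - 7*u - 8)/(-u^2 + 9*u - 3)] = 2*(-11*u^3 + 42*u^2 - 279*u + 795)/(u^6 - 27*u^5 + 252*u^4 - 891*u^3 + 756*u^2 - 243*u + 27)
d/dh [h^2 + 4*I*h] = 2*h + 4*I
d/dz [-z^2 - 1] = -2*z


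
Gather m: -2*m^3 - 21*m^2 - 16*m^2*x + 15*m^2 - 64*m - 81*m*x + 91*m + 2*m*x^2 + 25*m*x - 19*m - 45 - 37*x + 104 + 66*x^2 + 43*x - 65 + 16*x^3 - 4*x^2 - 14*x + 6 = -2*m^3 + m^2*(-16*x - 6) + m*(2*x^2 - 56*x + 8) + 16*x^3 + 62*x^2 - 8*x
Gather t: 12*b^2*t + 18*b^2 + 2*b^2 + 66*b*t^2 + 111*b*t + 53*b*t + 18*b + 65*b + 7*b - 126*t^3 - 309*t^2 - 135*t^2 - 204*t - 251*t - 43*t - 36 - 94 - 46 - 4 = 20*b^2 + 90*b - 126*t^3 + t^2*(66*b - 444) + t*(12*b^2 + 164*b - 498) - 180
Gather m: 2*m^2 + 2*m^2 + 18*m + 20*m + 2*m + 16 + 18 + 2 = 4*m^2 + 40*m + 36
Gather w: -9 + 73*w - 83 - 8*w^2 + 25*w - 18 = -8*w^2 + 98*w - 110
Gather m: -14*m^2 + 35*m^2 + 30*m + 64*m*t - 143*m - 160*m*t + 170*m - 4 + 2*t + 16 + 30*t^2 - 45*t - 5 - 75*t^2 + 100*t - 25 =21*m^2 + m*(57 - 96*t) - 45*t^2 + 57*t - 18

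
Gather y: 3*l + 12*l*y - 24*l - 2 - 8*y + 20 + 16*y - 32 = -21*l + y*(12*l + 8) - 14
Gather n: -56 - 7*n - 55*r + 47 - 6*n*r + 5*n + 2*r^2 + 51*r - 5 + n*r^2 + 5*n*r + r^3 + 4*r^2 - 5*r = n*(r^2 - r - 2) + r^3 + 6*r^2 - 9*r - 14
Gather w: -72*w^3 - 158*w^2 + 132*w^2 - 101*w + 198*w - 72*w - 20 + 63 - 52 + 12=-72*w^3 - 26*w^2 + 25*w + 3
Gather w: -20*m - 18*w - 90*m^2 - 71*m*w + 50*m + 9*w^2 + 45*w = -90*m^2 + 30*m + 9*w^2 + w*(27 - 71*m)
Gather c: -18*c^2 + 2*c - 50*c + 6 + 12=-18*c^2 - 48*c + 18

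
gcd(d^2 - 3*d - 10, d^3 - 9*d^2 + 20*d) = d - 5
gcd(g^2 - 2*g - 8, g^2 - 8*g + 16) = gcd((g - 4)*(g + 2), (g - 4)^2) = g - 4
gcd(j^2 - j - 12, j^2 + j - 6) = j + 3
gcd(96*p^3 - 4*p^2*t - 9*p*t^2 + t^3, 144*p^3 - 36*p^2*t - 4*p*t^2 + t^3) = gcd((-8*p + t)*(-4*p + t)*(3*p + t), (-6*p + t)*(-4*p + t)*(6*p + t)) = 4*p - t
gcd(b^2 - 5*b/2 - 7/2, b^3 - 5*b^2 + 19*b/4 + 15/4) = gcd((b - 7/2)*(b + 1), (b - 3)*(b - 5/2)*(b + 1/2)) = 1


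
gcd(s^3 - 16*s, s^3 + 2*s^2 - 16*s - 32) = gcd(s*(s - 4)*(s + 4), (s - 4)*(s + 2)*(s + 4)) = s^2 - 16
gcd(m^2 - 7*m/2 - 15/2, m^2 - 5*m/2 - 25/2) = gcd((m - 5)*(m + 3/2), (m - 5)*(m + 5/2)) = m - 5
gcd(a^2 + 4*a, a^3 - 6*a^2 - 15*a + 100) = a + 4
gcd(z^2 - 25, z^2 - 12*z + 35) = z - 5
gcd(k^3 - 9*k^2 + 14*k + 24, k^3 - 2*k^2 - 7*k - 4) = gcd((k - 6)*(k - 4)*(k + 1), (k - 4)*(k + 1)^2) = k^2 - 3*k - 4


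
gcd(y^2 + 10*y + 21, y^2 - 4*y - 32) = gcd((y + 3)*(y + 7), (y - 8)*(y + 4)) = 1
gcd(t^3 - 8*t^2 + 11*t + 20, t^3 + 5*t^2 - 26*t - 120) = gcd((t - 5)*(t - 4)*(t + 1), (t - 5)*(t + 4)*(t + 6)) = t - 5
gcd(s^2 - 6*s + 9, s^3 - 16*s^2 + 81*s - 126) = s - 3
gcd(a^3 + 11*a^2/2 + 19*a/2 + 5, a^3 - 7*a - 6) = a^2 + 3*a + 2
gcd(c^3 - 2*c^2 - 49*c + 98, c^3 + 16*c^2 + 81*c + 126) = c + 7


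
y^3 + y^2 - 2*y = y*(y - 1)*(y + 2)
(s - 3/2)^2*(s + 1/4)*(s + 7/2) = s^4 + 3*s^3/4 - 65*s^2/8 + 93*s/16 + 63/32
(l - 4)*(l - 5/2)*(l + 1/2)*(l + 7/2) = l^4 - 5*l^3/2 - 57*l^2/4 + 229*l/8 + 35/2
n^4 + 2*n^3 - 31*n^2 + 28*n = n*(n - 4)*(n - 1)*(n + 7)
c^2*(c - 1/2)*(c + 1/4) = c^4 - c^3/4 - c^2/8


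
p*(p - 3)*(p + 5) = p^3 + 2*p^2 - 15*p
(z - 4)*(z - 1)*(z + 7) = z^3 + 2*z^2 - 31*z + 28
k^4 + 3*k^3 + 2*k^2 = k^2*(k + 1)*(k + 2)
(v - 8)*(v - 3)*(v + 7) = v^3 - 4*v^2 - 53*v + 168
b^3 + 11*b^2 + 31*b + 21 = (b + 1)*(b + 3)*(b + 7)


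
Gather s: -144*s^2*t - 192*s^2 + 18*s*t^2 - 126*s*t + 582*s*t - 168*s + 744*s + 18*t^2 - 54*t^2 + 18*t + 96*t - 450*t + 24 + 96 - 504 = s^2*(-144*t - 192) + s*(18*t^2 + 456*t + 576) - 36*t^2 - 336*t - 384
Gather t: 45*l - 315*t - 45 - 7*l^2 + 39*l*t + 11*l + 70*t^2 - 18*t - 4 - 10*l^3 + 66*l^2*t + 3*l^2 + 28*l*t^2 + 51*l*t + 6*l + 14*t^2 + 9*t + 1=-10*l^3 - 4*l^2 + 62*l + t^2*(28*l + 84) + t*(66*l^2 + 90*l - 324) - 48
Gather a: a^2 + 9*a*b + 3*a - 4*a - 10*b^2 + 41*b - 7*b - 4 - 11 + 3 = a^2 + a*(9*b - 1) - 10*b^2 + 34*b - 12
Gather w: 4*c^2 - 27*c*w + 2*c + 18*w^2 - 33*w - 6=4*c^2 + 2*c + 18*w^2 + w*(-27*c - 33) - 6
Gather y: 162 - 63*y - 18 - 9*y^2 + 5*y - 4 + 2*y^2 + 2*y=-7*y^2 - 56*y + 140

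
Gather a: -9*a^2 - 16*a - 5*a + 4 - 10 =-9*a^2 - 21*a - 6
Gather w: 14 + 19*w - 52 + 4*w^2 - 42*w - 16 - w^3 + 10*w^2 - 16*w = -w^3 + 14*w^2 - 39*w - 54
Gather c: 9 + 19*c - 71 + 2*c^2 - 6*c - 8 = 2*c^2 + 13*c - 70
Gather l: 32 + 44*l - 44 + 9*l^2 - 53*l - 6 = 9*l^2 - 9*l - 18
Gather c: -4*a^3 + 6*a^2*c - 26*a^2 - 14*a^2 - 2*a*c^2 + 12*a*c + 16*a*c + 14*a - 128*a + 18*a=-4*a^3 - 40*a^2 - 2*a*c^2 - 96*a + c*(6*a^2 + 28*a)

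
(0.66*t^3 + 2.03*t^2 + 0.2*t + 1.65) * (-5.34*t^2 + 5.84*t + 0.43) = -3.5244*t^5 - 6.9858*t^4 + 11.071*t^3 - 6.7701*t^2 + 9.722*t + 0.7095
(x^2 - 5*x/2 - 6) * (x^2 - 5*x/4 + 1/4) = x^4 - 15*x^3/4 - 21*x^2/8 + 55*x/8 - 3/2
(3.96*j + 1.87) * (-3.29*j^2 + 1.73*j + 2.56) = -13.0284*j^3 + 0.698499999999999*j^2 + 13.3727*j + 4.7872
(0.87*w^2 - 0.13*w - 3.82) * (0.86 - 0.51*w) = -0.4437*w^3 + 0.8145*w^2 + 1.8364*w - 3.2852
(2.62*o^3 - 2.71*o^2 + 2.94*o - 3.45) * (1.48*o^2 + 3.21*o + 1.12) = 3.8776*o^5 + 4.3994*o^4 - 1.4135*o^3 + 1.2962*o^2 - 7.7817*o - 3.864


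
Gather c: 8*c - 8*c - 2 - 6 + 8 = 0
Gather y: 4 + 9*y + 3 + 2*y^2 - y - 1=2*y^2 + 8*y + 6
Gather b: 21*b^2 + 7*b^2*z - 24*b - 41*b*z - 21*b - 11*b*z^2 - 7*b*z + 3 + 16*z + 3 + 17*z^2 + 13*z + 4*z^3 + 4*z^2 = b^2*(7*z + 21) + b*(-11*z^2 - 48*z - 45) + 4*z^3 + 21*z^2 + 29*z + 6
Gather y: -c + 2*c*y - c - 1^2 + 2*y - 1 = -2*c + y*(2*c + 2) - 2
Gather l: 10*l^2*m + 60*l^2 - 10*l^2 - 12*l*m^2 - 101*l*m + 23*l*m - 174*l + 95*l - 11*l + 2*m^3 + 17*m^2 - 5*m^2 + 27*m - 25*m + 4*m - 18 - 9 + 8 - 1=l^2*(10*m + 50) + l*(-12*m^2 - 78*m - 90) + 2*m^3 + 12*m^2 + 6*m - 20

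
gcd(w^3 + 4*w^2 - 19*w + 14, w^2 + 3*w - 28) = w + 7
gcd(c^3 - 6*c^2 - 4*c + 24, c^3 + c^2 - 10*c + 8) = c - 2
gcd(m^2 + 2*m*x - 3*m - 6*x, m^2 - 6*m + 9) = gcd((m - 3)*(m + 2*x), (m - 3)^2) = m - 3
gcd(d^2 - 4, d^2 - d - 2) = d - 2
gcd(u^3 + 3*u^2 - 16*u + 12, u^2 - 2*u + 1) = u - 1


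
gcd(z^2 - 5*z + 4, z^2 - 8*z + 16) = z - 4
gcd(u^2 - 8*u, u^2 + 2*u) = u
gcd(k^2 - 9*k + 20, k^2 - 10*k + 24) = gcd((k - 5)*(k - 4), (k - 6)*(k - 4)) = k - 4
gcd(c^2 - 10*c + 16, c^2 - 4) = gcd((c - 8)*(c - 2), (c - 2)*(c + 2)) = c - 2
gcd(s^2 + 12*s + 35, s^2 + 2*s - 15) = s + 5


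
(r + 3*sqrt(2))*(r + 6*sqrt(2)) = r^2 + 9*sqrt(2)*r + 36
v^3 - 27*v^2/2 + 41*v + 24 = (v - 8)*(v - 6)*(v + 1/2)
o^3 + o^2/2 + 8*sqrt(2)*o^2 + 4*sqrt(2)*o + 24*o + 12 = (o + 1/2)*(o + 2*sqrt(2))*(o + 6*sqrt(2))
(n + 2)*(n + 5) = n^2 + 7*n + 10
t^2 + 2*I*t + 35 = (t - 5*I)*(t + 7*I)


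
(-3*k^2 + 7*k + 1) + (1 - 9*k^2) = -12*k^2 + 7*k + 2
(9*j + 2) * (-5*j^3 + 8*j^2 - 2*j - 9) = -45*j^4 + 62*j^3 - 2*j^2 - 85*j - 18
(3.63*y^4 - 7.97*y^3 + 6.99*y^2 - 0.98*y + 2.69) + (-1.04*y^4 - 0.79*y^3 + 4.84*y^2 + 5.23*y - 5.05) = 2.59*y^4 - 8.76*y^3 + 11.83*y^2 + 4.25*y - 2.36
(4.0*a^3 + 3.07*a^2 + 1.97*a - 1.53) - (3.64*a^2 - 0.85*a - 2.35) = 4.0*a^3 - 0.57*a^2 + 2.82*a + 0.82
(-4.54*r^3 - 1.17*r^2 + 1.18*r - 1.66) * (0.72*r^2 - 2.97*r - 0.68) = -3.2688*r^5 + 12.6414*r^4 + 7.4117*r^3 - 3.9042*r^2 + 4.1278*r + 1.1288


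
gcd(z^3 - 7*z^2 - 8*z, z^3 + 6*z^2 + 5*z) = z^2 + z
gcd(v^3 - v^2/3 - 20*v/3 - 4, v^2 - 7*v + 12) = v - 3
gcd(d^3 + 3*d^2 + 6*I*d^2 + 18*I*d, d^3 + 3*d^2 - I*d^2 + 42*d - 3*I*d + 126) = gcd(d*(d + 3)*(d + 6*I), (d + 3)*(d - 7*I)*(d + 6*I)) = d^2 + d*(3 + 6*I) + 18*I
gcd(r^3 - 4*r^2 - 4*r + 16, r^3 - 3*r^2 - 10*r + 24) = r^2 - 6*r + 8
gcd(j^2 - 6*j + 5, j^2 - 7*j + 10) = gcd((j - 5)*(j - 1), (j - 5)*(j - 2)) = j - 5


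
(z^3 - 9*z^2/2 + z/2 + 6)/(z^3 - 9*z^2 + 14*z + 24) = (z - 3/2)/(z - 6)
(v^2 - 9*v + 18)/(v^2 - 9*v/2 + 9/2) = 2*(v - 6)/(2*v - 3)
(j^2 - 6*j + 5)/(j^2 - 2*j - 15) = (j - 1)/(j + 3)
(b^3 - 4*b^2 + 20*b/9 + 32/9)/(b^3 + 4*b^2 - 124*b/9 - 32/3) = (b - 2)/(b + 6)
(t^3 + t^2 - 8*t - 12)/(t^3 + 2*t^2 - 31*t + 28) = (t^3 + t^2 - 8*t - 12)/(t^3 + 2*t^2 - 31*t + 28)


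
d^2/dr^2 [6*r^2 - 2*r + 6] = 12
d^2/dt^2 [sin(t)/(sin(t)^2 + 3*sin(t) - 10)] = (-sin(t)^5 + 3*sin(t)^4 - 58*sin(t)^3 - 30*sin(t)^2 - 40*sin(t) + 60)/((sin(t) - 2)^3*(sin(t) + 5)^3)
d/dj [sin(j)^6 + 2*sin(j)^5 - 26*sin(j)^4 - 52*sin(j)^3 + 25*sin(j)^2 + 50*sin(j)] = 2*(3*sin(j)^5 + 5*sin(j)^4 - 52*sin(j)^3 - 78*sin(j)^2 + 25*sin(j) + 25)*cos(j)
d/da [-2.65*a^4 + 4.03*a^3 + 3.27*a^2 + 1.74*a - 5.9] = -10.6*a^3 + 12.09*a^2 + 6.54*a + 1.74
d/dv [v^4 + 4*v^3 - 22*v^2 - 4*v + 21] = 4*v^3 + 12*v^2 - 44*v - 4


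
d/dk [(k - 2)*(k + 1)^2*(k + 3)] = 4*k^3 + 9*k^2 - 6*k - 11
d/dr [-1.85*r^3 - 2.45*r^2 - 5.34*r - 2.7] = -5.55*r^2 - 4.9*r - 5.34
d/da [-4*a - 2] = -4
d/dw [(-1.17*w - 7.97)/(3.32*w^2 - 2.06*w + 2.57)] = (3.8844*w^2 + 52.9208*w - 19.4251)/(11.0224*w^4 - 13.6784*w^3 + 21.3084*w^2 - 10.5884*w + 6.6049)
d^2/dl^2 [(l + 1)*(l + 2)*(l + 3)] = 6*l + 12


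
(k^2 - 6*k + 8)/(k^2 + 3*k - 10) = (k - 4)/(k + 5)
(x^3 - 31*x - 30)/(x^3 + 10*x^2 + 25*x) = (x^2 - 5*x - 6)/(x*(x + 5))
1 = 1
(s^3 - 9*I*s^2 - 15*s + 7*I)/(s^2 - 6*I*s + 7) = (s^2 - 2*I*s - 1)/(s + I)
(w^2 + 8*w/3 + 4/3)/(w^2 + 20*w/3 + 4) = (w + 2)/(w + 6)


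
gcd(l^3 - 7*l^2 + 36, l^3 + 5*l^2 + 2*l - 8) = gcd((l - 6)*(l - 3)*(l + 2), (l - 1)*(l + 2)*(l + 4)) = l + 2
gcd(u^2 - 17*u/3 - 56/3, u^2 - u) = 1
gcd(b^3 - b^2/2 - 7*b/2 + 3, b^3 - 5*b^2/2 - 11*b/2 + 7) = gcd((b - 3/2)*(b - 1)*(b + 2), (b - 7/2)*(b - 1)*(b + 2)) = b^2 + b - 2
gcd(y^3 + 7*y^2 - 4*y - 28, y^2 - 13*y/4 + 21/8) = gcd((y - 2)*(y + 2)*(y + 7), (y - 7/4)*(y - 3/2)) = 1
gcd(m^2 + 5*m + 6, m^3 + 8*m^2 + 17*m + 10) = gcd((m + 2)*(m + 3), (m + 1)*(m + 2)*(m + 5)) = m + 2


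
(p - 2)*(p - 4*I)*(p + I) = p^3 - 2*p^2 - 3*I*p^2 + 4*p + 6*I*p - 8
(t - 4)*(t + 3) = t^2 - t - 12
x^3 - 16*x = x*(x - 4)*(x + 4)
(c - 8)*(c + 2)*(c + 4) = c^3 - 2*c^2 - 40*c - 64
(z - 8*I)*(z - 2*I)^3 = z^4 - 14*I*z^3 - 60*z^2 + 104*I*z + 64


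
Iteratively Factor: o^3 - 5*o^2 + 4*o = (o)*(o^2 - 5*o + 4) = o*(o - 4)*(o - 1)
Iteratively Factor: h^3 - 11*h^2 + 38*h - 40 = (h - 2)*(h^2 - 9*h + 20) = (h - 4)*(h - 2)*(h - 5)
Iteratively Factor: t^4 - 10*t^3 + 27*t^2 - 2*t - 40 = (t - 4)*(t^3 - 6*t^2 + 3*t + 10) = (t - 4)*(t - 2)*(t^2 - 4*t - 5) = (t - 5)*(t - 4)*(t - 2)*(t + 1)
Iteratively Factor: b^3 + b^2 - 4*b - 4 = (b - 2)*(b^2 + 3*b + 2) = (b - 2)*(b + 1)*(b + 2)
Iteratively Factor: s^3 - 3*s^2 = (s)*(s^2 - 3*s) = s^2*(s - 3)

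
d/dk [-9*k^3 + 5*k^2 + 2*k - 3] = -27*k^2 + 10*k + 2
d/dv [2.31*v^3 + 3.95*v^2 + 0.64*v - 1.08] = 6.93*v^2 + 7.9*v + 0.64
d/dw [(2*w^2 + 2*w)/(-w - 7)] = 2*(-w^2 - 14*w - 7)/(w^2 + 14*w + 49)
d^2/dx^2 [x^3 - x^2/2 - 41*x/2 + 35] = 6*x - 1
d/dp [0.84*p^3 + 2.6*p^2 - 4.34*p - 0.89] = 2.52*p^2 + 5.2*p - 4.34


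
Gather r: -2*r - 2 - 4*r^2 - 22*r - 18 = -4*r^2 - 24*r - 20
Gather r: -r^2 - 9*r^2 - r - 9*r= -10*r^2 - 10*r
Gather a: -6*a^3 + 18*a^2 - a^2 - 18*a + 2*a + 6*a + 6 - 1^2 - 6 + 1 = -6*a^3 + 17*a^2 - 10*a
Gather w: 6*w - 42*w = -36*w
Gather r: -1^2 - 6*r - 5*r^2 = -5*r^2 - 6*r - 1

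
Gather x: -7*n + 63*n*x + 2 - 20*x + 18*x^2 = -7*n + 18*x^2 + x*(63*n - 20) + 2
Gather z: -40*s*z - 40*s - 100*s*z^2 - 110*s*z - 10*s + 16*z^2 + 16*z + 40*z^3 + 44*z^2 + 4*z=-50*s + 40*z^3 + z^2*(60 - 100*s) + z*(20 - 150*s)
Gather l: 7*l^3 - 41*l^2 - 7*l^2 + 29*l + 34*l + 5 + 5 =7*l^3 - 48*l^2 + 63*l + 10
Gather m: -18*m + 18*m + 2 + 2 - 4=0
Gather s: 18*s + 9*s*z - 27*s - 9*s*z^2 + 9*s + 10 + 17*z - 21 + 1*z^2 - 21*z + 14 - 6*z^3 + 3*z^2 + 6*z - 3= s*(-9*z^2 + 9*z) - 6*z^3 + 4*z^2 + 2*z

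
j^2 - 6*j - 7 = (j - 7)*(j + 1)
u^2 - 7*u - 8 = (u - 8)*(u + 1)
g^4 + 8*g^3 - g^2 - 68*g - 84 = (g - 3)*(g + 2)^2*(g + 7)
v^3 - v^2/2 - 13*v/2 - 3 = (v - 3)*(v + 1/2)*(v + 2)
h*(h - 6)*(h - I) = h^3 - 6*h^2 - I*h^2 + 6*I*h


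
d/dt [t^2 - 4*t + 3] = 2*t - 4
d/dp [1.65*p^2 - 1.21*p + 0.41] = 3.3*p - 1.21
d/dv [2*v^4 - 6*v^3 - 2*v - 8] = 8*v^3 - 18*v^2 - 2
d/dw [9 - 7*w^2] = -14*w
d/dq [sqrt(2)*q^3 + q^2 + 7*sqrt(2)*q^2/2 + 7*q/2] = 3*sqrt(2)*q^2 + 2*q + 7*sqrt(2)*q + 7/2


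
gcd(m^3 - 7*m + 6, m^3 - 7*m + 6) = m^3 - 7*m + 6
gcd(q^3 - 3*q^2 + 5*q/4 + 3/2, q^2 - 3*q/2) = q - 3/2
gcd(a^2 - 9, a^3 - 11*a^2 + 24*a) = a - 3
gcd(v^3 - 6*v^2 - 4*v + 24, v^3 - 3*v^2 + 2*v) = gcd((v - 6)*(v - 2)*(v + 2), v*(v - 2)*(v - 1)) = v - 2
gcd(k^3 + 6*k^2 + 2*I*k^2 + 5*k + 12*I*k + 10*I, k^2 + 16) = 1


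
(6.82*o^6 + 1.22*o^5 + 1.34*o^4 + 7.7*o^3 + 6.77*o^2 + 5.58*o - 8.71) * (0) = 0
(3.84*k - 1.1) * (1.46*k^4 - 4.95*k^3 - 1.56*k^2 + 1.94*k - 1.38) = 5.6064*k^5 - 20.614*k^4 - 0.5454*k^3 + 9.1656*k^2 - 7.4332*k + 1.518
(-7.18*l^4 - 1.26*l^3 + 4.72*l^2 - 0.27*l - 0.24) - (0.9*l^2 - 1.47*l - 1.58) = -7.18*l^4 - 1.26*l^3 + 3.82*l^2 + 1.2*l + 1.34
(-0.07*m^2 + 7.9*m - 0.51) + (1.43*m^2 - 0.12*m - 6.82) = 1.36*m^2 + 7.78*m - 7.33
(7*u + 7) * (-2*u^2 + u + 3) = -14*u^3 - 7*u^2 + 28*u + 21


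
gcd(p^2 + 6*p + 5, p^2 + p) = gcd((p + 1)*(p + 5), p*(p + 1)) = p + 1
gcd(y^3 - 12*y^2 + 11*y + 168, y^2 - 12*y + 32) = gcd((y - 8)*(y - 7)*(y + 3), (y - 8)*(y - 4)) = y - 8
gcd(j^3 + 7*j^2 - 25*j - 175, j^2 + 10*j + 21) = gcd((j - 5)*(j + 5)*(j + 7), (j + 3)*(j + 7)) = j + 7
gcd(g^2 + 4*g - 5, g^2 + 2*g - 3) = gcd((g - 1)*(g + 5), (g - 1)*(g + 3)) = g - 1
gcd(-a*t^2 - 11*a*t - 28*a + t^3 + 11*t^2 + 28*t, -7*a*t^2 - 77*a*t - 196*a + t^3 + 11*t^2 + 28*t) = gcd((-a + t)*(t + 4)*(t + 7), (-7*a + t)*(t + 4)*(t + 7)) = t^2 + 11*t + 28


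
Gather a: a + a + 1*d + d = 2*a + 2*d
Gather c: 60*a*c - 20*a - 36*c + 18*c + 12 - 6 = -20*a + c*(60*a - 18) + 6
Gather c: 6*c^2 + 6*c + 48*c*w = 6*c^2 + c*(48*w + 6)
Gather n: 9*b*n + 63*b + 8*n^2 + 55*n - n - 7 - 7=63*b + 8*n^2 + n*(9*b + 54) - 14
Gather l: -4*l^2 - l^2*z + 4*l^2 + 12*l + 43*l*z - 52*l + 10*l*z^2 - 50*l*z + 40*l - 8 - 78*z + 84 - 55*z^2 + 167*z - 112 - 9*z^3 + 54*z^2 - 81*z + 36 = -l^2*z + l*(10*z^2 - 7*z) - 9*z^3 - z^2 + 8*z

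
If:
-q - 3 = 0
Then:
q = -3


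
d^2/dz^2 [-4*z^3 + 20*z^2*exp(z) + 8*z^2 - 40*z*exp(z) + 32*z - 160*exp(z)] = 20*z^2*exp(z) + 40*z*exp(z) - 24*z - 200*exp(z) + 16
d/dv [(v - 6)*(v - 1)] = 2*v - 7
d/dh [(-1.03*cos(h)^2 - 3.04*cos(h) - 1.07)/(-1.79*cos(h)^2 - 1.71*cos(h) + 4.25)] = (3.6803*cos(h)^2 + 12.5856*cos(h) + 14.7497)*sin(h)/(3.2041*cos(h)^4 + 6.1218*cos(h)^3 - 12.2909*cos(h)^2 - 14.535*cos(h) + 18.0625)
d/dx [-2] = 0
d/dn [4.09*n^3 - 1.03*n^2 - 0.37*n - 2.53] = 12.27*n^2 - 2.06*n - 0.37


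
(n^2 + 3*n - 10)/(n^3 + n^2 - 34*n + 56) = (n + 5)/(n^2 + 3*n - 28)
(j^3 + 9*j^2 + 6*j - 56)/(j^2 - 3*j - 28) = (j^2 + 5*j - 14)/(j - 7)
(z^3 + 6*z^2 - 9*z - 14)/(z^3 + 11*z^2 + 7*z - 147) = (z^2 - z - 2)/(z^2 + 4*z - 21)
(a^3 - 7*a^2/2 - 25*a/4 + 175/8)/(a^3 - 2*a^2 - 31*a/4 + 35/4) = (a - 5/2)/(a - 1)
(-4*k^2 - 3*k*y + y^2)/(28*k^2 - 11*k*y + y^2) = (k + y)/(-7*k + y)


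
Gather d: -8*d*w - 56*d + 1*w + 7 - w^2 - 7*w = d*(-8*w - 56) - w^2 - 6*w + 7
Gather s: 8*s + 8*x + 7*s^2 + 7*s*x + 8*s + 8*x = 7*s^2 + s*(7*x + 16) + 16*x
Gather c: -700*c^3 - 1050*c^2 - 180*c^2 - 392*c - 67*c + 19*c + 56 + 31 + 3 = -700*c^3 - 1230*c^2 - 440*c + 90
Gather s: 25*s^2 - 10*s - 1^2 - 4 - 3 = 25*s^2 - 10*s - 8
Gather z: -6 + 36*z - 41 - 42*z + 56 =9 - 6*z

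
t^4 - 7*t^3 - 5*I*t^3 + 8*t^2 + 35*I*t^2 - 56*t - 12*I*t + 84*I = (t - 7)*(t - 6*I)*(t - I)*(t + 2*I)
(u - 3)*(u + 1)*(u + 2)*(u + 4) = u^4 + 4*u^3 - 7*u^2 - 34*u - 24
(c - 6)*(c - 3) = c^2 - 9*c + 18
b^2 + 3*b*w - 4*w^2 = (b - w)*(b + 4*w)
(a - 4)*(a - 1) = a^2 - 5*a + 4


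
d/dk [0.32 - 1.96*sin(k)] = -1.96*cos(k)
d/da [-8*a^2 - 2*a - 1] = -16*a - 2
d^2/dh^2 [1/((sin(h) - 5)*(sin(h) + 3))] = (-4*sin(h)^4 + 6*sin(h)^3 - 58*sin(h)^2 + 18*sin(h) + 38)/((sin(h) - 5)^3*(sin(h) + 3)^3)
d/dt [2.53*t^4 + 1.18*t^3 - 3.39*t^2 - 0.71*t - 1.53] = 10.12*t^3 + 3.54*t^2 - 6.78*t - 0.71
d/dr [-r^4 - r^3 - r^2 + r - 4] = -4*r^3 - 3*r^2 - 2*r + 1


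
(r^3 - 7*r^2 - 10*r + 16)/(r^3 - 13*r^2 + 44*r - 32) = (r + 2)/(r - 4)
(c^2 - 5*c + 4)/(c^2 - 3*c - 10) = (-c^2 + 5*c - 4)/(-c^2 + 3*c + 10)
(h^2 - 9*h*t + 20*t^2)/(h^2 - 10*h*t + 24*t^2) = (-h + 5*t)/(-h + 6*t)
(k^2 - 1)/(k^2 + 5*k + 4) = (k - 1)/(k + 4)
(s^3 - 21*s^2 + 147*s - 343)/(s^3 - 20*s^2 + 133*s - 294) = (s - 7)/(s - 6)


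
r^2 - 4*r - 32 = (r - 8)*(r + 4)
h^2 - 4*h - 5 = (h - 5)*(h + 1)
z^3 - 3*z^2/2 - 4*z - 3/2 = (z - 3)*(z + 1/2)*(z + 1)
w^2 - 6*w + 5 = (w - 5)*(w - 1)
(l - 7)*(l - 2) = l^2 - 9*l + 14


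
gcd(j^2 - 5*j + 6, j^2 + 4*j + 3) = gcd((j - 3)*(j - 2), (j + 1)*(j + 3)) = 1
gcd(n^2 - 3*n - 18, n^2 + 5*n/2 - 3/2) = n + 3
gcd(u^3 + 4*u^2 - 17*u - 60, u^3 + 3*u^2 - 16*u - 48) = u^2 - u - 12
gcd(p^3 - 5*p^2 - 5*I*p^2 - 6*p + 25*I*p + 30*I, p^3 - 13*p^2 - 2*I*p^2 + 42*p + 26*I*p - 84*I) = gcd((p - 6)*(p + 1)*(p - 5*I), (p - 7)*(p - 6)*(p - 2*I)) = p - 6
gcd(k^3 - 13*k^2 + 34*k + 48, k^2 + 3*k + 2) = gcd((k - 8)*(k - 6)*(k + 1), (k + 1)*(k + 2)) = k + 1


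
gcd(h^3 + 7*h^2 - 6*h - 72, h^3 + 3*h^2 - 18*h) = h^2 + 3*h - 18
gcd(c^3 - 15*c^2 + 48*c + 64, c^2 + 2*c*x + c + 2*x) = c + 1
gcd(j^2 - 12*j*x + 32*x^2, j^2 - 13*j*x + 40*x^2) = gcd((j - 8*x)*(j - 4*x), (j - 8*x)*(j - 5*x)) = -j + 8*x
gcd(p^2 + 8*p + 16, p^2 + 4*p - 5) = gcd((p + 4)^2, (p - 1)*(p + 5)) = 1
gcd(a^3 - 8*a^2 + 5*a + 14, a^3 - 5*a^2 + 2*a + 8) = a^2 - a - 2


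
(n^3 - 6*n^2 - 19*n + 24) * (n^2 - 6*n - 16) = n^5 - 12*n^4 + n^3 + 234*n^2 + 160*n - 384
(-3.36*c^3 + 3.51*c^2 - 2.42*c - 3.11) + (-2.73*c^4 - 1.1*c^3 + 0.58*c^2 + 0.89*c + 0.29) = -2.73*c^4 - 4.46*c^3 + 4.09*c^2 - 1.53*c - 2.82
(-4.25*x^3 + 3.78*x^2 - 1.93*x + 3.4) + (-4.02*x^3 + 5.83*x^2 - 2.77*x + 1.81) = -8.27*x^3 + 9.61*x^2 - 4.7*x + 5.21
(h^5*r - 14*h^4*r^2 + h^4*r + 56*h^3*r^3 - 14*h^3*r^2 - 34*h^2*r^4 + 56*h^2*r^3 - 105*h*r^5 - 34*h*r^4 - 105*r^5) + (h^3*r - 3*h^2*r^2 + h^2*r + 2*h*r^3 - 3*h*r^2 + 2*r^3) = h^5*r - 14*h^4*r^2 + h^4*r + 56*h^3*r^3 - 14*h^3*r^2 + h^3*r - 34*h^2*r^4 + 56*h^2*r^3 - 3*h^2*r^2 + h^2*r - 105*h*r^5 - 34*h*r^4 + 2*h*r^3 - 3*h*r^2 - 105*r^5 + 2*r^3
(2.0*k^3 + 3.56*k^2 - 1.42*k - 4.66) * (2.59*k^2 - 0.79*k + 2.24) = 5.18*k^5 + 7.6404*k^4 - 2.0102*k^3 - 2.9732*k^2 + 0.5006*k - 10.4384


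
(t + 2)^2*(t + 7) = t^3 + 11*t^2 + 32*t + 28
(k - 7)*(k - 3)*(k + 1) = k^3 - 9*k^2 + 11*k + 21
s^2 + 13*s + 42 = (s + 6)*(s + 7)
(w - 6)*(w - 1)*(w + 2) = w^3 - 5*w^2 - 8*w + 12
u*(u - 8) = u^2 - 8*u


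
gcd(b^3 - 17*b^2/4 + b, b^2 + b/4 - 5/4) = 1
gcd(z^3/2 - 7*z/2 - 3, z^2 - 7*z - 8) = z + 1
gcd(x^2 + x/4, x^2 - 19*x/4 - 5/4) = x + 1/4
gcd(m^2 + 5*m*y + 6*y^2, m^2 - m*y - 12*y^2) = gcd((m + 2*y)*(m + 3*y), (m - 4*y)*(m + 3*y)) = m + 3*y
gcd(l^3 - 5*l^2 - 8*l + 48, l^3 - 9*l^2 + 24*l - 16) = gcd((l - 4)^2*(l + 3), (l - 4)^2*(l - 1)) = l^2 - 8*l + 16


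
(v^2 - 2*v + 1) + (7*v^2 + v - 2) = 8*v^2 - v - 1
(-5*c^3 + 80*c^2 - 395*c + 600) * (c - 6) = -5*c^4 + 110*c^3 - 875*c^2 + 2970*c - 3600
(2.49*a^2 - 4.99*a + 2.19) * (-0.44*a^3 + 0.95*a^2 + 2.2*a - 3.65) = -1.0956*a^5 + 4.5611*a^4 - 0.2261*a^3 - 17.986*a^2 + 23.0315*a - 7.9935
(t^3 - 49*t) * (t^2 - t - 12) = t^5 - t^4 - 61*t^3 + 49*t^2 + 588*t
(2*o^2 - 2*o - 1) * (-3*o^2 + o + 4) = -6*o^4 + 8*o^3 + 9*o^2 - 9*o - 4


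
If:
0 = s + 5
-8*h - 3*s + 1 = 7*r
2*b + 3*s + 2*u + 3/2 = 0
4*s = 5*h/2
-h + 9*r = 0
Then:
No Solution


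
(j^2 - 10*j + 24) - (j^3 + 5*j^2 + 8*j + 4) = -j^3 - 4*j^2 - 18*j + 20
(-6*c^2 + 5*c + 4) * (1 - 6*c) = 36*c^3 - 36*c^2 - 19*c + 4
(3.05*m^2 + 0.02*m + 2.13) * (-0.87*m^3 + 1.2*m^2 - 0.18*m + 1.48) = -2.6535*m^5 + 3.6426*m^4 - 2.3781*m^3 + 7.0664*m^2 - 0.3538*m + 3.1524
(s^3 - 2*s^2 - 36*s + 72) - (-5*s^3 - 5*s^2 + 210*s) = 6*s^3 + 3*s^2 - 246*s + 72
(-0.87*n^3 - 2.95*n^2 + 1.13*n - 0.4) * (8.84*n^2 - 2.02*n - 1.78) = -7.6908*n^5 - 24.3206*n^4 + 17.4968*n^3 - 0.5676*n^2 - 1.2034*n + 0.712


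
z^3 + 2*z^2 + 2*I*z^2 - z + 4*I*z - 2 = (z + 2)*(z + I)^2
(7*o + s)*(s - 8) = 7*o*s - 56*o + s^2 - 8*s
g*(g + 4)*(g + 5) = g^3 + 9*g^2 + 20*g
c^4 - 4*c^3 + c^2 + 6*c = c*(c - 3)*(c - 2)*(c + 1)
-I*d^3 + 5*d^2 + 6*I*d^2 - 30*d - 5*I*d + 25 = (d - 5)*(d + 5*I)*(-I*d + I)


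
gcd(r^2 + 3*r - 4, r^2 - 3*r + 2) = r - 1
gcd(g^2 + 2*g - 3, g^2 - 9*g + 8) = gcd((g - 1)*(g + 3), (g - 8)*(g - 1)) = g - 1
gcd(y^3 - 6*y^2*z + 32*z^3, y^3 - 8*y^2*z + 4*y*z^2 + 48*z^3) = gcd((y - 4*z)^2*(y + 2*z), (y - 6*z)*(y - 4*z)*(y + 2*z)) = y^2 - 2*y*z - 8*z^2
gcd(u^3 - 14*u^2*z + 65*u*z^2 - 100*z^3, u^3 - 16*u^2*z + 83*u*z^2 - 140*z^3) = u^2 - 9*u*z + 20*z^2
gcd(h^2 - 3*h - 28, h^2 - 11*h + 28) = h - 7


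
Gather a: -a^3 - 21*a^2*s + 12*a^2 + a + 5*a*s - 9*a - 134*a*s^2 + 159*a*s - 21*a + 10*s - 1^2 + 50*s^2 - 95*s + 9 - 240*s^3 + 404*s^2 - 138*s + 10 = -a^3 + a^2*(12 - 21*s) + a*(-134*s^2 + 164*s - 29) - 240*s^3 + 454*s^2 - 223*s + 18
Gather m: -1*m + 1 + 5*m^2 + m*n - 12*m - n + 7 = 5*m^2 + m*(n - 13) - n + 8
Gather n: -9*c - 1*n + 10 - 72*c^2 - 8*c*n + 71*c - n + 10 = -72*c^2 + 62*c + n*(-8*c - 2) + 20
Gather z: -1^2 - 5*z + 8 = 7 - 5*z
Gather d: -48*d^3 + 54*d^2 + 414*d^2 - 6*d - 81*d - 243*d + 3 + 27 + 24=-48*d^3 + 468*d^2 - 330*d + 54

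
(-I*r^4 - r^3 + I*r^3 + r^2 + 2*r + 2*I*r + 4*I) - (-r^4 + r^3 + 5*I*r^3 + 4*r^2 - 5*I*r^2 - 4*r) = r^4 - I*r^4 - 2*r^3 - 4*I*r^3 - 3*r^2 + 5*I*r^2 + 6*r + 2*I*r + 4*I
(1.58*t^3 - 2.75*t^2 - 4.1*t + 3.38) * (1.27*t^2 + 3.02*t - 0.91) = 2.0066*t^5 + 1.2791*t^4 - 14.9498*t^3 - 5.5869*t^2 + 13.9386*t - 3.0758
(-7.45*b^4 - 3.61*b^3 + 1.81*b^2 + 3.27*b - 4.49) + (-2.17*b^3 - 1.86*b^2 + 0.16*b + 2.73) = -7.45*b^4 - 5.78*b^3 - 0.05*b^2 + 3.43*b - 1.76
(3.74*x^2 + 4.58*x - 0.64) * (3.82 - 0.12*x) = -0.4488*x^3 + 13.7372*x^2 + 17.5724*x - 2.4448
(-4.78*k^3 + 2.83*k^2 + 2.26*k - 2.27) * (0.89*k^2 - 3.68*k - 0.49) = -4.2542*k^5 + 20.1091*k^4 - 6.0608*k^3 - 11.7238*k^2 + 7.2462*k + 1.1123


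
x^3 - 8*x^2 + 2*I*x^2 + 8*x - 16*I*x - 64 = (x - 8)*(x - 2*I)*(x + 4*I)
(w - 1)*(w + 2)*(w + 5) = w^3 + 6*w^2 + 3*w - 10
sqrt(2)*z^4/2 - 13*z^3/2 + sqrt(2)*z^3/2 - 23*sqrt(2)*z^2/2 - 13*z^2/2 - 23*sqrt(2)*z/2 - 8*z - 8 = (z + 1)*(z - 8*sqrt(2))*(z + sqrt(2)/2)*(sqrt(2)*z/2 + 1)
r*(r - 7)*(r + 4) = r^3 - 3*r^2 - 28*r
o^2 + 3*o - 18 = (o - 3)*(o + 6)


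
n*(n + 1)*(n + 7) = n^3 + 8*n^2 + 7*n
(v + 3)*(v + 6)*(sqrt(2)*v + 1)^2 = 2*v^4 + 2*sqrt(2)*v^3 + 18*v^3 + 18*sqrt(2)*v^2 + 37*v^2 + 9*v + 36*sqrt(2)*v + 18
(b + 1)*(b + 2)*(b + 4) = b^3 + 7*b^2 + 14*b + 8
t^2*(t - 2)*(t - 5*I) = t^4 - 2*t^3 - 5*I*t^3 + 10*I*t^2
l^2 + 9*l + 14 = (l + 2)*(l + 7)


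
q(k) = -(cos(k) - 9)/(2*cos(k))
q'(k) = -(cos(k) - 9)*sin(k)/(2*cos(k)^2) + sin(k)/(2*cos(k))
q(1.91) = -14.02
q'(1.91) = 38.33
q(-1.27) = 14.69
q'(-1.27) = -48.96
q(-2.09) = -9.57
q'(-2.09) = -15.87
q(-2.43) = -6.44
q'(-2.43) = -5.12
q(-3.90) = -6.70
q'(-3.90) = 5.87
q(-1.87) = -15.77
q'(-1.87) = -49.49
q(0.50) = 4.63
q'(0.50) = 2.80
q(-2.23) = -7.85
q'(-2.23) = -9.48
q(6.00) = 4.19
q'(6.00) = -1.36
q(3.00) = -5.05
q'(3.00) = 0.65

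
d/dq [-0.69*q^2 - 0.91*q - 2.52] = -1.38*q - 0.91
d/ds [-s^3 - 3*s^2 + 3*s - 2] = -3*s^2 - 6*s + 3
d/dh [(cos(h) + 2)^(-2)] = 2*sin(h)/(cos(h) + 2)^3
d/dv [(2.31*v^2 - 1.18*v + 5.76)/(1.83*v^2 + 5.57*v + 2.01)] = (15.0261*v^2 - 11.7954*v - 34.455)/(3.3489*v^4 + 20.3862*v^3 + 38.3815*v^2 + 22.3914*v + 4.0401)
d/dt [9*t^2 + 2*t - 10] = 18*t + 2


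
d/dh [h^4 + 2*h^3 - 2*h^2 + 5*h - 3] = 4*h^3 + 6*h^2 - 4*h + 5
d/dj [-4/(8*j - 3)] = 32/(8*j - 3)^2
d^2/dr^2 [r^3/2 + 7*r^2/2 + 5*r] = 3*r + 7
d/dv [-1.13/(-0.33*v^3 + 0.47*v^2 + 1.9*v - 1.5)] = (-1.1187*v^2 + 1.0622*v + 2.147)/(0.33*v^3 - 0.47*v^2 - 1.9*v + 1.5)^2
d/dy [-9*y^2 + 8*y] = 8 - 18*y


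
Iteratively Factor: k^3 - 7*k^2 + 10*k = (k - 5)*(k^2 - 2*k) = k*(k - 5)*(k - 2)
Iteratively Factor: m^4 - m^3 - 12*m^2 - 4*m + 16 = (m - 1)*(m^3 - 12*m - 16) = (m - 1)*(m + 2)*(m^2 - 2*m - 8) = (m - 4)*(m - 1)*(m + 2)*(m + 2)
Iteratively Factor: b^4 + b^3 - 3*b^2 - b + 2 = (b - 1)*(b^3 + 2*b^2 - b - 2) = (b - 1)*(b + 2)*(b^2 - 1) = (b - 1)*(b + 1)*(b + 2)*(b - 1)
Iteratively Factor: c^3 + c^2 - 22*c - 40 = (c + 4)*(c^2 - 3*c - 10) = (c + 2)*(c + 4)*(c - 5)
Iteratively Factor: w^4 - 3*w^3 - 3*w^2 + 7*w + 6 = (w + 1)*(w^3 - 4*w^2 + w + 6) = (w + 1)^2*(w^2 - 5*w + 6) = (w - 3)*(w + 1)^2*(w - 2)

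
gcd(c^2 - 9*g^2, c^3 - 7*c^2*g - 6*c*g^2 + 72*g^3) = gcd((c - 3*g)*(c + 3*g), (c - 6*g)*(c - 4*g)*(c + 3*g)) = c + 3*g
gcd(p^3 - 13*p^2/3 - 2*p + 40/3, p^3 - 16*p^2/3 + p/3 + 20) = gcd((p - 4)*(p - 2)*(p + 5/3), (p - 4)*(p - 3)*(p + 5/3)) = p^2 - 7*p/3 - 20/3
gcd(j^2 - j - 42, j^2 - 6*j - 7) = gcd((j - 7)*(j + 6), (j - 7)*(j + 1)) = j - 7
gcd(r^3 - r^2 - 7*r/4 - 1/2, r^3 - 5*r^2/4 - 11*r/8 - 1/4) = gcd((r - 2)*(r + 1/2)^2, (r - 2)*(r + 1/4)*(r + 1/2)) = r^2 - 3*r/2 - 1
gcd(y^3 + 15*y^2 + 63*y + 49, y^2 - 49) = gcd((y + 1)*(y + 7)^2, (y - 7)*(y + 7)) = y + 7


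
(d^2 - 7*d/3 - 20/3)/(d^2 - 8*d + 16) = (d + 5/3)/(d - 4)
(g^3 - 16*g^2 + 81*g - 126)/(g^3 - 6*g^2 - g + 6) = (g^2 - 10*g + 21)/(g^2 - 1)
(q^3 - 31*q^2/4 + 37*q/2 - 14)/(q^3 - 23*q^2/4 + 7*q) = (q - 2)/q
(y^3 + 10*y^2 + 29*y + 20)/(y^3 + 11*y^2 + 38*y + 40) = (y + 1)/(y + 2)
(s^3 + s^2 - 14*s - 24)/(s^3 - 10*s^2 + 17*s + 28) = (s^2 + 5*s + 6)/(s^2 - 6*s - 7)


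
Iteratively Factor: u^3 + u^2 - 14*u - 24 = (u + 3)*(u^2 - 2*u - 8) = (u + 2)*(u + 3)*(u - 4)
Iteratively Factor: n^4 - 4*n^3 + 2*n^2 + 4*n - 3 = (n - 3)*(n^3 - n^2 - n + 1) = (n - 3)*(n - 1)*(n^2 - 1) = (n - 3)*(n - 1)*(n + 1)*(n - 1)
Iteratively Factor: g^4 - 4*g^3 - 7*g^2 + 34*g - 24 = (g - 4)*(g^3 - 7*g + 6) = (g - 4)*(g + 3)*(g^2 - 3*g + 2) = (g - 4)*(g - 1)*(g + 3)*(g - 2)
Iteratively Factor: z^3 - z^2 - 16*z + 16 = (z - 1)*(z^2 - 16) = (z - 1)*(z + 4)*(z - 4)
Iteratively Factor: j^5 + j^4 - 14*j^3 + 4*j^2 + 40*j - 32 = (j - 2)*(j^4 + 3*j^3 - 8*j^2 - 12*j + 16) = (j - 2)*(j - 1)*(j^3 + 4*j^2 - 4*j - 16) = (j - 2)*(j - 1)*(j + 2)*(j^2 + 2*j - 8) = (j - 2)^2*(j - 1)*(j + 2)*(j + 4)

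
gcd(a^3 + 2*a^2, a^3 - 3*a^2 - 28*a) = a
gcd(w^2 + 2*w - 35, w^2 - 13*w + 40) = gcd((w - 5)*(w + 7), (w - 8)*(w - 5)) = w - 5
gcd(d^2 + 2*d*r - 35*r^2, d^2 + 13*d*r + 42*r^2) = d + 7*r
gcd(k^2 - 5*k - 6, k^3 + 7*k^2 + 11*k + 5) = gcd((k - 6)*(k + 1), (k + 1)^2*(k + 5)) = k + 1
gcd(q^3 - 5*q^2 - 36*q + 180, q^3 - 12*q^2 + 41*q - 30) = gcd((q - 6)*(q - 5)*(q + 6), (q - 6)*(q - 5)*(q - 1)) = q^2 - 11*q + 30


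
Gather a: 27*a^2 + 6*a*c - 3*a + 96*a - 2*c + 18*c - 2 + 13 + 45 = 27*a^2 + a*(6*c + 93) + 16*c + 56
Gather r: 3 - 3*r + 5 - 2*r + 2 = 10 - 5*r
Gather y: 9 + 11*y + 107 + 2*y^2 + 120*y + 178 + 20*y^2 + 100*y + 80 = 22*y^2 + 231*y + 374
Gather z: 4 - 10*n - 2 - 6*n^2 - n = -6*n^2 - 11*n + 2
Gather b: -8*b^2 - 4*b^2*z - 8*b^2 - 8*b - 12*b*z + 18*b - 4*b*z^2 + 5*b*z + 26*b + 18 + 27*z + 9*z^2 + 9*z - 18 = b^2*(-4*z - 16) + b*(-4*z^2 - 7*z + 36) + 9*z^2 + 36*z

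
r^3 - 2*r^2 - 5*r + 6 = (r - 3)*(r - 1)*(r + 2)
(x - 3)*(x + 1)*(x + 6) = x^3 + 4*x^2 - 15*x - 18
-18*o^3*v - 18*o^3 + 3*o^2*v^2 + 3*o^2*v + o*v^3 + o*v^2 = (-3*o + v)*(6*o + v)*(o*v + o)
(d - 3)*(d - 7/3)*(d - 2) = d^3 - 22*d^2/3 + 53*d/3 - 14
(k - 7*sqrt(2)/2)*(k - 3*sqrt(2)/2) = k^2 - 5*sqrt(2)*k + 21/2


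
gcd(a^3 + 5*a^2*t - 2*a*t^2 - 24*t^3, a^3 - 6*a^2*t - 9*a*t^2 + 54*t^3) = a + 3*t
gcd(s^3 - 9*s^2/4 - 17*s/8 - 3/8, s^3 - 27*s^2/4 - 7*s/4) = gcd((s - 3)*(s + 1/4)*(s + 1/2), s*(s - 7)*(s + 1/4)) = s + 1/4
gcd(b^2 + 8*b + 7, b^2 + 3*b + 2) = b + 1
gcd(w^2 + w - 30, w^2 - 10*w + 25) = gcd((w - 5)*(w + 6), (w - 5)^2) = w - 5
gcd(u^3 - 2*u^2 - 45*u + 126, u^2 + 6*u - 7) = u + 7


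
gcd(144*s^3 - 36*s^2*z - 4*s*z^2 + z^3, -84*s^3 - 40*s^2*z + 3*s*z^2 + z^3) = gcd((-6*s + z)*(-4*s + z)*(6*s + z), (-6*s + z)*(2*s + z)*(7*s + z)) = -6*s + z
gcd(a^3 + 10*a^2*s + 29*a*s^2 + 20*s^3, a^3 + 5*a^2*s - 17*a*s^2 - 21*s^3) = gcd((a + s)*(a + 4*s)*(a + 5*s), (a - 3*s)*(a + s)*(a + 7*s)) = a + s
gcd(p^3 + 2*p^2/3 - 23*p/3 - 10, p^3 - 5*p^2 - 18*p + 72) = p - 3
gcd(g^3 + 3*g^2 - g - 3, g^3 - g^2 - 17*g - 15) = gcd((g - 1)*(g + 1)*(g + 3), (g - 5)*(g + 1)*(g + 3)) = g^2 + 4*g + 3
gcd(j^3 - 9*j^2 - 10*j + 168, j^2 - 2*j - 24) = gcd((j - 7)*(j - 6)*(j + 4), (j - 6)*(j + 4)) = j^2 - 2*j - 24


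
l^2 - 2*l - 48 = (l - 8)*(l + 6)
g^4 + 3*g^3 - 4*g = g*(g - 1)*(g + 2)^2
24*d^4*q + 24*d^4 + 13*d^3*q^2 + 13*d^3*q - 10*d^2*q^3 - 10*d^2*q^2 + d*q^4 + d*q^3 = (-8*d + q)*(-3*d + q)*(d + q)*(d*q + d)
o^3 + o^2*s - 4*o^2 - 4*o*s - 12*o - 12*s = (o - 6)*(o + 2)*(o + s)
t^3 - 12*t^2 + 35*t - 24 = (t - 8)*(t - 3)*(t - 1)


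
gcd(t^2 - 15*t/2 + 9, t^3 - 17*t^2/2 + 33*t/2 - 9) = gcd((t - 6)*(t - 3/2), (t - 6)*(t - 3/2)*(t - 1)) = t^2 - 15*t/2 + 9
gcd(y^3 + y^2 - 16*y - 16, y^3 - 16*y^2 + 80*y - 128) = y - 4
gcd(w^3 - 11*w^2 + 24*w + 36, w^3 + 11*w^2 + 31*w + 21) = w + 1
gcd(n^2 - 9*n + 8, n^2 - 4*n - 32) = n - 8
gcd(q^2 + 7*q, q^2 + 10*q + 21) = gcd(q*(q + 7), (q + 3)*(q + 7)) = q + 7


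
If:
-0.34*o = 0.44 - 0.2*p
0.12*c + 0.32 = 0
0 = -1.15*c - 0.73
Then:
No Solution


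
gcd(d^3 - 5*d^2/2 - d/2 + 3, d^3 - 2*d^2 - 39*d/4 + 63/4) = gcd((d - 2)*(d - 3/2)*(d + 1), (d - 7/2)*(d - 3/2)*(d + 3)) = d - 3/2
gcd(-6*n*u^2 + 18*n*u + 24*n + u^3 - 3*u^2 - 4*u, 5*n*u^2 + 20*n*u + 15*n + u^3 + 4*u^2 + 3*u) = u + 1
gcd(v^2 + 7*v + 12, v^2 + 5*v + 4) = v + 4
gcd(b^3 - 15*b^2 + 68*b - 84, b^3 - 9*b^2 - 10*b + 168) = b^2 - 13*b + 42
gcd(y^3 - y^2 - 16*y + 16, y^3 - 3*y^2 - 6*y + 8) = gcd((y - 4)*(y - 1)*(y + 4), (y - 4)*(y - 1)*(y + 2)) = y^2 - 5*y + 4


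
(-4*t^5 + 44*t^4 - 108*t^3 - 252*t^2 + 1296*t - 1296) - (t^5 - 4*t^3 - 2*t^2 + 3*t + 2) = -5*t^5 + 44*t^4 - 104*t^3 - 250*t^2 + 1293*t - 1298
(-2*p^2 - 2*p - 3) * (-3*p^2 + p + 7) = 6*p^4 + 4*p^3 - 7*p^2 - 17*p - 21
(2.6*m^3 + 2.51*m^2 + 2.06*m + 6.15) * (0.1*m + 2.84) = 0.26*m^4 + 7.635*m^3 + 7.3344*m^2 + 6.4654*m + 17.466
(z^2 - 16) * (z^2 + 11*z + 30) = z^4 + 11*z^3 + 14*z^2 - 176*z - 480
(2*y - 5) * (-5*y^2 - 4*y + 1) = -10*y^3 + 17*y^2 + 22*y - 5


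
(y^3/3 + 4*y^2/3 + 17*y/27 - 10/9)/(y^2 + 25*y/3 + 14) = (9*y^3 + 36*y^2 + 17*y - 30)/(9*(3*y^2 + 25*y + 42))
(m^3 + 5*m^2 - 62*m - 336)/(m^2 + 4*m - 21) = (m^2 - 2*m - 48)/(m - 3)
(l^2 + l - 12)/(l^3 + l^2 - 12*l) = 1/l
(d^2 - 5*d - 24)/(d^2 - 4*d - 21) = (d - 8)/(d - 7)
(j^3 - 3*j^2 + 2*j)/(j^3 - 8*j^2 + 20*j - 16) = j*(j - 1)/(j^2 - 6*j + 8)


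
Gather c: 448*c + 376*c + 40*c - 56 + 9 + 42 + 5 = 864*c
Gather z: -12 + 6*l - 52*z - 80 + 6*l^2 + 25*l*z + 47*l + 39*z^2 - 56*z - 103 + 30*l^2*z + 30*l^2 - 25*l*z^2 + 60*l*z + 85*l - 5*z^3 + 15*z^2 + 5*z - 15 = 36*l^2 + 138*l - 5*z^3 + z^2*(54 - 25*l) + z*(30*l^2 + 85*l - 103) - 210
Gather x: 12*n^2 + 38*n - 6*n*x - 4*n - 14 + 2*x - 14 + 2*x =12*n^2 + 34*n + x*(4 - 6*n) - 28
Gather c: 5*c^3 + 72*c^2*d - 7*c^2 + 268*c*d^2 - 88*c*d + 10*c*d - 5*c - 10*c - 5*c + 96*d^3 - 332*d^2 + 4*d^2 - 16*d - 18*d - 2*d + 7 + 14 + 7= 5*c^3 + c^2*(72*d - 7) + c*(268*d^2 - 78*d - 20) + 96*d^3 - 328*d^2 - 36*d + 28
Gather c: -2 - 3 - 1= -6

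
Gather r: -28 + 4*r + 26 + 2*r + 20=6*r + 18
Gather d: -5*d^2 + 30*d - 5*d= -5*d^2 + 25*d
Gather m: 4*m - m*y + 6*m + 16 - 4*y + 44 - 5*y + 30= m*(10 - y) - 9*y + 90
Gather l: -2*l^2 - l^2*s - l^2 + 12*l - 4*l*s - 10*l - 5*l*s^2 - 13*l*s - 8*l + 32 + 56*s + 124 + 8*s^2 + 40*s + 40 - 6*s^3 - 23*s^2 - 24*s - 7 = l^2*(-s - 3) + l*(-5*s^2 - 17*s - 6) - 6*s^3 - 15*s^2 + 72*s + 189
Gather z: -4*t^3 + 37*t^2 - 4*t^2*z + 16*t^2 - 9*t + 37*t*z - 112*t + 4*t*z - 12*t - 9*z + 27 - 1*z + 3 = -4*t^3 + 53*t^2 - 133*t + z*(-4*t^2 + 41*t - 10) + 30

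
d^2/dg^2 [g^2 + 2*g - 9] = 2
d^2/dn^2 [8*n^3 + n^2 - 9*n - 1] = 48*n + 2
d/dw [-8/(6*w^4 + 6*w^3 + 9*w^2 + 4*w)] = 16*(12*w^3 + 9*w^2 + 9*w + 2)/(w^2*(6*w^3 + 6*w^2 + 9*w + 4)^2)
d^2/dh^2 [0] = 0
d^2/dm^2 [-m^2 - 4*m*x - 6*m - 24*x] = -2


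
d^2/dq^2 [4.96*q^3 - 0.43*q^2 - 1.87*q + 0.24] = 29.76*q - 0.86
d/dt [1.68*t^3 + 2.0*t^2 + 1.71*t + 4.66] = 5.04*t^2 + 4.0*t + 1.71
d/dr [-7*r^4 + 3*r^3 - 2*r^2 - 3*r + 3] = -28*r^3 + 9*r^2 - 4*r - 3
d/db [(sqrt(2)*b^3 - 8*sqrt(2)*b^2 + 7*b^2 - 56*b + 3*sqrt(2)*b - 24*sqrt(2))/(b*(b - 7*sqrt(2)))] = (sqrt(2)*b^4 - 28*b^3 - 52*sqrt(2)*b^2 + 168*b^2 + 48*sqrt(2)*b - 336)/(b^2*(b^2 - 14*sqrt(2)*b + 98))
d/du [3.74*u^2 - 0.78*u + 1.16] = 7.48*u - 0.78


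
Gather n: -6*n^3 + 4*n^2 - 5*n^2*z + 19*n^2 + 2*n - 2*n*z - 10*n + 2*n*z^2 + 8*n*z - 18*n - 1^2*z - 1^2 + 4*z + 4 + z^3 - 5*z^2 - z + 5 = -6*n^3 + n^2*(23 - 5*z) + n*(2*z^2 + 6*z - 26) + z^3 - 5*z^2 + 2*z + 8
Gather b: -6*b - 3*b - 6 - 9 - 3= -9*b - 18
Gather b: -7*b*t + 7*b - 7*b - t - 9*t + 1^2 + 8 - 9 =-7*b*t - 10*t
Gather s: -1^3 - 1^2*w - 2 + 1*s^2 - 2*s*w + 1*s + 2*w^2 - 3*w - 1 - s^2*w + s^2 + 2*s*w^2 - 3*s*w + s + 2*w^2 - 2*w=s^2*(2 - w) + s*(2*w^2 - 5*w + 2) + 4*w^2 - 6*w - 4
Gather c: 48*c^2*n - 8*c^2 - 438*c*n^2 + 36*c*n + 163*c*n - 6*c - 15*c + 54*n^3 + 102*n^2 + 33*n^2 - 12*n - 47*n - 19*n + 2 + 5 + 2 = c^2*(48*n - 8) + c*(-438*n^2 + 199*n - 21) + 54*n^3 + 135*n^2 - 78*n + 9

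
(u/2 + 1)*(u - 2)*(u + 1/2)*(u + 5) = u^4/2 + 11*u^3/4 - 3*u^2/4 - 11*u - 5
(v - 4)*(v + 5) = v^2 + v - 20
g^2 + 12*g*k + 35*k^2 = (g + 5*k)*(g + 7*k)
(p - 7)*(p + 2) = p^2 - 5*p - 14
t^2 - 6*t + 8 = (t - 4)*(t - 2)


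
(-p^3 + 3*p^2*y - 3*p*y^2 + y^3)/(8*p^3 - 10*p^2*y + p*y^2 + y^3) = (p^2 - 2*p*y + y^2)/(-8*p^2 + 2*p*y + y^2)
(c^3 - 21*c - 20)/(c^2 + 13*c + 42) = (c^3 - 21*c - 20)/(c^2 + 13*c + 42)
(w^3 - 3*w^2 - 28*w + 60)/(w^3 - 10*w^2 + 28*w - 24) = (w + 5)/(w - 2)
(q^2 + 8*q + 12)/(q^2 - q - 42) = (q + 2)/(q - 7)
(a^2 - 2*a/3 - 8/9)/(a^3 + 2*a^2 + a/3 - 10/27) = 3*(3*a - 4)/(9*a^2 + 12*a - 5)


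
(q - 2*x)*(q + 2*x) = q^2 - 4*x^2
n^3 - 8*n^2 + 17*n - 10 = (n - 5)*(n - 2)*(n - 1)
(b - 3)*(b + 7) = b^2 + 4*b - 21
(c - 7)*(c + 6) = c^2 - c - 42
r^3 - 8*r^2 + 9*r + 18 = (r - 6)*(r - 3)*(r + 1)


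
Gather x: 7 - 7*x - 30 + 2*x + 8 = -5*x - 15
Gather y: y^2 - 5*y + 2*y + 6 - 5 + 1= y^2 - 3*y + 2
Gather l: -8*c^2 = -8*c^2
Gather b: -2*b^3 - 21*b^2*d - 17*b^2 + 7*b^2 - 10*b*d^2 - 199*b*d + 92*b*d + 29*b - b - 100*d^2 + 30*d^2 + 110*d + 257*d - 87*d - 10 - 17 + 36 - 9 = -2*b^3 + b^2*(-21*d - 10) + b*(-10*d^2 - 107*d + 28) - 70*d^2 + 280*d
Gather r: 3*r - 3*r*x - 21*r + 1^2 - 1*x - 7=r*(-3*x - 18) - x - 6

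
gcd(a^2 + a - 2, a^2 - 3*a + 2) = a - 1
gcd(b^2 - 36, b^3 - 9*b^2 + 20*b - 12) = b - 6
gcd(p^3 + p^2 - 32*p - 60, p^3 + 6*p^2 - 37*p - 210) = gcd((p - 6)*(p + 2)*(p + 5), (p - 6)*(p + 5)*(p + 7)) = p^2 - p - 30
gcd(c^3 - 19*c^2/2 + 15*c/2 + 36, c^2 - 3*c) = c - 3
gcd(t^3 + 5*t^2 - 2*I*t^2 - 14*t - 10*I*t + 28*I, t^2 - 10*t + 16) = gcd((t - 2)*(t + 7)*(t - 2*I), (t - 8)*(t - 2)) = t - 2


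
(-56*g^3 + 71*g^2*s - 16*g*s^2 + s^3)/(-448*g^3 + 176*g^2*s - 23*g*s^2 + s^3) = (-g + s)/(-8*g + s)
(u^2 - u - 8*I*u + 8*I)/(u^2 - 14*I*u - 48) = (u - 1)/(u - 6*I)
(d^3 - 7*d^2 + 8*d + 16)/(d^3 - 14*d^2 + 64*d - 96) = (d + 1)/(d - 6)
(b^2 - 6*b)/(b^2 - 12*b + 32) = b*(b - 6)/(b^2 - 12*b + 32)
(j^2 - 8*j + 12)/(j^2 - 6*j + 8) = (j - 6)/(j - 4)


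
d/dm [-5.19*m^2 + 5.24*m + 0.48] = 5.24 - 10.38*m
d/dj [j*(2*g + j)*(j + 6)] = 4*g*j + 12*g + 3*j^2 + 12*j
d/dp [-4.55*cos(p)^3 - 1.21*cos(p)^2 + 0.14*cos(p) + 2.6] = (13.65*cos(p)^2 + 2.42*cos(p) - 0.14)*sin(p)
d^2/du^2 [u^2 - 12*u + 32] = 2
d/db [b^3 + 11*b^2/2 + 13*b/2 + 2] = 3*b^2 + 11*b + 13/2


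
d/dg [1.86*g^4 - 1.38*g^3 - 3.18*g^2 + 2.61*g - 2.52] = 7.44*g^3 - 4.14*g^2 - 6.36*g + 2.61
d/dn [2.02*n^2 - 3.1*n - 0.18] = 4.04*n - 3.1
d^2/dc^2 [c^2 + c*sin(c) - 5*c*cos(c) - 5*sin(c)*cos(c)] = -c*sin(c) + 5*c*cos(c) + 10*sin(c) + 10*sin(2*c) + 2*cos(c) + 2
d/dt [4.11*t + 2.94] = 4.11000000000000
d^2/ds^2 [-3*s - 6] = 0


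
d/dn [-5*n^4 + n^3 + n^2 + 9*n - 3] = -20*n^3 + 3*n^2 + 2*n + 9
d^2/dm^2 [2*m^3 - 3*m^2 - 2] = 12*m - 6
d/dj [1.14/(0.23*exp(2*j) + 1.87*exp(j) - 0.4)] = (-0.5244*exp(j) - 2.1318)*exp(j)/(0.23*exp(2*j) + 1.87*exp(j) - 0.4)^2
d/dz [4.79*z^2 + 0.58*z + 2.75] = 9.58*z + 0.58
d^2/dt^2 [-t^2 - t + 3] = -2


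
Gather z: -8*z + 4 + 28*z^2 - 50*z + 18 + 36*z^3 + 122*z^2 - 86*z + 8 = 36*z^3 + 150*z^2 - 144*z + 30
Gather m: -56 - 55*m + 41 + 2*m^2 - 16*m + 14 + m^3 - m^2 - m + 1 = m^3 + m^2 - 72*m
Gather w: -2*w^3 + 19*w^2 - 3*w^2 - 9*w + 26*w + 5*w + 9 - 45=-2*w^3 + 16*w^2 + 22*w - 36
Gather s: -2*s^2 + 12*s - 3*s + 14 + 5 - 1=-2*s^2 + 9*s + 18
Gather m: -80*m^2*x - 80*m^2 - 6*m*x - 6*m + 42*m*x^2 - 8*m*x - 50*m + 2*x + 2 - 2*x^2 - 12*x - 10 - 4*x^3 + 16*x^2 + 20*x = m^2*(-80*x - 80) + m*(42*x^2 - 14*x - 56) - 4*x^3 + 14*x^2 + 10*x - 8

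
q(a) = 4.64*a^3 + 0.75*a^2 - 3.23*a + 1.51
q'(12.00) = 2019.25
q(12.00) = 8088.67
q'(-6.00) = 488.89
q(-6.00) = -954.35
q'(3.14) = 138.73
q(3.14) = 142.41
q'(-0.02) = -3.25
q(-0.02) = 1.57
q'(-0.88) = 6.23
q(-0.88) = 1.77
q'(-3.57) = 168.82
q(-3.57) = -188.52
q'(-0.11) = -3.23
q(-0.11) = 1.87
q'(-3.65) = 176.74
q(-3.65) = -202.34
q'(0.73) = 5.28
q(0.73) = 1.36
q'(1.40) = 26.15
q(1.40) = 11.19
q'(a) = 13.92*a^2 + 1.5*a - 3.23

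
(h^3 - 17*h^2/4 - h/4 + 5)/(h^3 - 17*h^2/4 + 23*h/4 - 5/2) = (h^2 - 3*h - 4)/(h^2 - 3*h + 2)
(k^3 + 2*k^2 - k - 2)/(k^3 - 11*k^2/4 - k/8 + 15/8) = 8*(k^2 + 3*k + 2)/(8*k^2 - 14*k - 15)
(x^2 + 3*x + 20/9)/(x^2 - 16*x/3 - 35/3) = (x + 4/3)/(x - 7)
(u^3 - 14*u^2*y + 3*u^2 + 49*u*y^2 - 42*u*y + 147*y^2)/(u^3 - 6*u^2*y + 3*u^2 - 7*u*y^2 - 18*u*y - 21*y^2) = (u - 7*y)/(u + y)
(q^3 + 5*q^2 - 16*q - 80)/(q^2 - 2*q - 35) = (q^2 - 16)/(q - 7)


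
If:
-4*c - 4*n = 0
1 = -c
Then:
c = -1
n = 1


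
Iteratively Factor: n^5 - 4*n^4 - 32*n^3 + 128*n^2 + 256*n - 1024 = (n + 4)*(n^4 - 8*n^3 + 128*n - 256) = (n - 4)*(n + 4)*(n^3 - 4*n^2 - 16*n + 64) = (n - 4)^2*(n + 4)*(n^2 - 16) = (n - 4)^3*(n + 4)*(n + 4)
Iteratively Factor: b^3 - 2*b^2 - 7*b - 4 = (b + 1)*(b^2 - 3*b - 4) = (b - 4)*(b + 1)*(b + 1)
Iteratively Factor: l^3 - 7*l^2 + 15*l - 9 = (l - 3)*(l^2 - 4*l + 3) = (l - 3)^2*(l - 1)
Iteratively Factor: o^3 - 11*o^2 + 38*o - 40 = (o - 5)*(o^2 - 6*o + 8) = (o - 5)*(o - 2)*(o - 4)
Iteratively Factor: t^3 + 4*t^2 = (t)*(t^2 + 4*t) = t^2*(t + 4)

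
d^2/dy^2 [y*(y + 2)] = 2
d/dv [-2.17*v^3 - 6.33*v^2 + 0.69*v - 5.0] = -6.51*v^2 - 12.66*v + 0.69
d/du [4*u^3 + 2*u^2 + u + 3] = 12*u^2 + 4*u + 1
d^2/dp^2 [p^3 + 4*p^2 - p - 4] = 6*p + 8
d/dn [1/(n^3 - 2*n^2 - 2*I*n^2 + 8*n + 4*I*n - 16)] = (-3*n^2 + 4*n + 4*I*n - 8 - 4*I)/(n^3 - 2*n^2 - 2*I*n^2 + 8*n + 4*I*n - 16)^2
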